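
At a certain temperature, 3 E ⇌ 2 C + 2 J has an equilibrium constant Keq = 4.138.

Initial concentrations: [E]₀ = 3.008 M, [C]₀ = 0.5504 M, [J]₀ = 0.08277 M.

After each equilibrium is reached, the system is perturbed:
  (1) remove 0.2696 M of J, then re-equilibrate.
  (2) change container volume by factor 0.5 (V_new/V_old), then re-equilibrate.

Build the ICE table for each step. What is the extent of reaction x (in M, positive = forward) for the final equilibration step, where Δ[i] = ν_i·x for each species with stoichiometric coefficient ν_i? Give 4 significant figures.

x = -0.09852 M

Q₀ = 7.6255e-05 vs Keq = 4.138 ⇒ Q<K, forward
Step 1:
                    E           C           J
  I             3.008      0.5504     0.08277
  C            -1.885       1.257       1.257
  E             1.123       1.807       1.339
  solve Keq expr → x = 0.6284; check Q = 4.138
Then remove 0.2696 M of J.
Step 2:
                    E           C           J
  I             1.123       1.807        1.07
  C          -0.09508     0.06338     0.06338
  E             1.028        1.87       1.133
  solve Keq expr → x = 0.03169; check Q = 4.138
Then change container volume by factor 0.5 (V_new/V_old).
Step 3:
                    E           C           J
  I             2.056       3.741       2.267
  C            0.2956      -0.197      -0.197
  E             2.351       3.544       2.069
  solve Keq expr → x = -0.09852; check Q = 4.138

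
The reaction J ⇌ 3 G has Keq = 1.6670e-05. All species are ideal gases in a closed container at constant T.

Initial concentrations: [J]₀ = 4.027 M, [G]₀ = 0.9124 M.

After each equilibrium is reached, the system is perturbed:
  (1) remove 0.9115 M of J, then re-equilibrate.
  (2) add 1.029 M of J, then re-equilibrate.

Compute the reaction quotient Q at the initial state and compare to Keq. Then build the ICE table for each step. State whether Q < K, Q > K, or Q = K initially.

Q₀ = 0.1886 vs Keq = 1.6670e-05 ⇒ Q>K, reverse
Step 1:
                    J           G
  Initial       4.027      0.9124
  Change       0.2903     -0.8708
  Equil         4.317      0.0416
  solve Keq expr → x = -0.2903; check Q = 1.6670e-05
Then remove 0.9115 M of J.
Step 2:
                    J           G
  Initial       3.406      0.0416
  Change     0.001053   -0.003158
  Equil         3.407     0.03844
  solve Keq expr → x = -0.001053; check Q = 1.6670e-05
Then add 1.029 M of J.
Step 3:
                    J           G
  Initial       4.436     0.03844
  Change    -0.001177    0.003531
  Equil         4.435     0.04197
  solve Keq expr → x = 0.001177; check Q = 1.6670e-05

Q₀ = 0.1886; Q > K (proceeds reverse)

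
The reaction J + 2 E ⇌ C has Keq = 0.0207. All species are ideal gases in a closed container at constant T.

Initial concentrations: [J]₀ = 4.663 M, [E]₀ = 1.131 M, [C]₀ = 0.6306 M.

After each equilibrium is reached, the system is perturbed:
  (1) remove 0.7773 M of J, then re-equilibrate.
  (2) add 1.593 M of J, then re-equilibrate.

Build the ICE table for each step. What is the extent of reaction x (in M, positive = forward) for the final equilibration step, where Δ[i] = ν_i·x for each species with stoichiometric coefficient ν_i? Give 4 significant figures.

Q₀ = 0.1057 vs Keq = 0.0207 ⇒ Q>K, reverse
Step 1:
                   J          E          C
  I            4.663      1.131     0.6306
  C           0.3128     0.6256    -0.3128
  E            4.976      1.757     0.3178
  solve Keq expr → x = -0.3128; check Q = 0.0207
Then remove 0.7773 M of J.
Step 2:
                   J          E          C
  I            4.198      1.757     0.3178
  C          0.02939    0.05879   -0.02939
  E            4.228      1.815     0.2884
  solve Keq expr → x = -0.02939; check Q = 0.0207
Then add 1.593 M of J.
Step 3:
                   J          E          C
  I            5.821      1.815     0.2884
  C         -0.05697    -0.1139    0.05697
  E            5.764      1.701     0.3454
  solve Keq expr → x = 0.05697; check Q = 0.0207

x = 0.05697 M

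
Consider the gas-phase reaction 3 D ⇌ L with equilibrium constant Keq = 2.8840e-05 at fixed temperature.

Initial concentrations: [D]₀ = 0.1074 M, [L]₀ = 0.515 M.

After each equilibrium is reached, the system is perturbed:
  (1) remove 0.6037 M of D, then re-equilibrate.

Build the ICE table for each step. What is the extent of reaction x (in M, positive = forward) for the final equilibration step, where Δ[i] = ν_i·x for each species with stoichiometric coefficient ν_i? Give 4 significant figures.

Q₀ = 415.7 vs Keq = 2.8840e-05 ⇒ Q>K, reverse
Step 1:
                    D           L
  I            0.1074       0.515
  C             1.545     -0.5149
  E             1.652  1.3003e-04
  solve Keq expr → x = -0.5149; check Q = 2.8840e-05
Then remove 0.6037 M of D.
Step 2:
                    D           L
  I             1.048  1.3003e-04
  C        2.9032e-04 -9.6774e-05
  E             1.049  3.3253e-05
  solve Keq expr → x = -9.6774e-05; check Q = 2.8840e-05

x = -9.6774e-05 M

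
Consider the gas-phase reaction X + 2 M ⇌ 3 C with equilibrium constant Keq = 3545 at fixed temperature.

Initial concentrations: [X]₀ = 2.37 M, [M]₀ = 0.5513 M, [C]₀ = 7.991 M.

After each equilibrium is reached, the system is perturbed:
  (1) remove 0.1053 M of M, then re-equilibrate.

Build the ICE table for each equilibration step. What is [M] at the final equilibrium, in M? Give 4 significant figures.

[M]_eq = 0.2643 M

Q₀ = 708.4 vs Keq = 3545 ⇒ Q<K, forward
Step 1:
                  X         M         C
  I            2.37    0.5513     7.991
  C         -0.1386   -0.2772    0.4159
  E           2.231    0.2741     8.407
  solve Keq expr → x = 0.1386; check Q = 3545
Then remove 0.1053 M of M.
Step 2:
                  X         M         C
  I           2.231    0.1688     8.407
  C         0.04776   0.09551   -0.1433
  E           2.279    0.2643     8.264
  solve Keq expr → x = -0.04776; check Q = 3545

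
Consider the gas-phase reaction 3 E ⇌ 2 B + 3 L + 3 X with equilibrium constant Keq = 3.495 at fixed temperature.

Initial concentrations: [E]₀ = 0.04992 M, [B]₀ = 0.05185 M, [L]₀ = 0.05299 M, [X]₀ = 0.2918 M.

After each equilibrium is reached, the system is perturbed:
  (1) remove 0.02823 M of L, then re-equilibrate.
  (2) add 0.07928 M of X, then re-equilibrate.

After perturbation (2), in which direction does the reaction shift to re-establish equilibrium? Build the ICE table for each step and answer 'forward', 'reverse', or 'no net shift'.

Direction: reverse

Q₀ = 7.9893e-05 vs Keq = 3.495 ⇒ Q<K, forward
Step 1:
                  E         B         L         X
  Initial   0.04992   0.05185   0.05299    0.2918
  Change   -0.04576   0.03051   0.04576   0.04576
  Equil    0.004158   0.08236   0.09875    0.3376
  solve Keq expr → x = 0.01525; check Q = 3.495
Then remove 0.02823 M of L.
Step 2:
                  E         B         L         X
  Initial  0.004158   0.08236   0.07052    0.3376
  Change  -0.001114 7.4243e-04  0.001114  0.001114
  Equil    0.003044    0.0831   0.07164    0.3387
  solve Keq expr → x = 3.7121e-04; check Q = 3.495
Then add 0.07928 M of X.
Step 3:
                  E         B         L         X
  Initial  0.003044    0.0831   0.07164     0.418
  Change  6.5910e-04 -4.3940e-04 -6.5910e-04 -6.5910e-04
  Equil    0.003703   0.08266   0.07098    0.4173
  solve Keq expr → x = -2.1970e-04; check Q = 3.495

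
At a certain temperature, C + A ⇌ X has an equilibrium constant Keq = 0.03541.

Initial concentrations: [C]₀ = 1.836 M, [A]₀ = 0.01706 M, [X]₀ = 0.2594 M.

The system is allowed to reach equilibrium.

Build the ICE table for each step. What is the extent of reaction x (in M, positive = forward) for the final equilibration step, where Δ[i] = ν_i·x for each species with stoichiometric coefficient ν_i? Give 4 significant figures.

Q₀ = 8.282 vs Keq = 0.03541 ⇒ Q>K, reverse
Step 1:
                  C         A         X
  init        1.836   0.01706    0.2594
  Δ          0.2405    0.2405   -0.2405
  eq          2.076    0.2575   0.01894
  solve Keq expr → x = -0.2405; check Q = 0.03541

x = -0.2405 M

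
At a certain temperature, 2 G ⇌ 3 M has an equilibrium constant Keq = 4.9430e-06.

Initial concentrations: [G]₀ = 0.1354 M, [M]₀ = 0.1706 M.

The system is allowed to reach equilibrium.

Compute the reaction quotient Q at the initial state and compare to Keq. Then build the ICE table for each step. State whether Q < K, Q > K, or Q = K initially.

Q₀ = 0.2708; Q > K (proceeds reverse)

Q₀ = 0.2708 vs Keq = 4.9430e-06 ⇒ Q>K, reverse
Step 1:
                   G          M
  I           0.1354     0.1706
  C           0.1093    -0.1639
  E           0.2447   0.006664
  solve Keq expr → x = -0.05465; check Q = 4.9430e-06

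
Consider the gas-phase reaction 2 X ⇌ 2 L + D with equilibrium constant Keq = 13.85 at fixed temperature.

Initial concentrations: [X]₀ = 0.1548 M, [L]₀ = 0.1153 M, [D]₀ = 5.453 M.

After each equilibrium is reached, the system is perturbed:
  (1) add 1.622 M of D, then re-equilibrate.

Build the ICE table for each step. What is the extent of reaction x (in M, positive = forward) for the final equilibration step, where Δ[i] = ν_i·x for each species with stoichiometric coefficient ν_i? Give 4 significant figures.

Q₀ = 3.025 vs Keq = 13.85 ⇒ Q<K, forward
Step 1:
                  X         L         D
  init       0.1548    0.1153     5.453
  Δ        -0.05052   0.05052   0.02526
  eq         0.1043    0.1658     5.478
  solve Keq expr → x = 0.02526; check Q = 13.85
Then add 1.622 M of D.
Step 2:
                  X         L         D
  init       0.1043    0.1658       7.1
  Δ        0.008395 -0.008395 -0.004197
  eq         0.1127    0.1574     7.096
  solve Keq expr → x = -0.004197; check Q = 13.85

x = -0.004197 M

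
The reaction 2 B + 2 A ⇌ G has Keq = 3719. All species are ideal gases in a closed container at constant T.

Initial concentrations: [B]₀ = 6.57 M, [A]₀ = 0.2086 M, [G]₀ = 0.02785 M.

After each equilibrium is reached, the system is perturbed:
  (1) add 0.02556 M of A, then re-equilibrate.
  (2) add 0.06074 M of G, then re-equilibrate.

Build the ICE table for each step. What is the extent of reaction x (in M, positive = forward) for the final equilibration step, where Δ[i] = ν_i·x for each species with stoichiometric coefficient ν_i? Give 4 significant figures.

Q₀ = 0.01483 vs Keq = 3719 ⇒ Q<K, forward
Step 1:
                    B           A           G
  Initial        6.57      0.2086     0.02785
  Change      -0.2077     -0.2077      0.1038
  Equil         6.362  9.3526e-04      0.1317
  solve Keq expr → x = 0.1038; check Q = 3719
Then add 0.02556 M of A.
Step 2:
                    B           A           G
  Initial       6.362      0.0265      0.1317
  Change     -0.02551    -0.02551     0.01276
  Equil         6.337  9.8346e-04      0.1444
  solve Keq expr → x = 0.01276; check Q = 3719
Then add 0.06074 M of G.
Step 3:
                    B           A           G
  Initial       6.337  9.8346e-04      0.2052
  Change   1.8838e-04  1.8838e-04 -9.4190e-05
  Equil         6.337    0.001172      0.2051
  solve Keq expr → x = -9.4190e-05; check Q = 3719

x = -9.4190e-05 M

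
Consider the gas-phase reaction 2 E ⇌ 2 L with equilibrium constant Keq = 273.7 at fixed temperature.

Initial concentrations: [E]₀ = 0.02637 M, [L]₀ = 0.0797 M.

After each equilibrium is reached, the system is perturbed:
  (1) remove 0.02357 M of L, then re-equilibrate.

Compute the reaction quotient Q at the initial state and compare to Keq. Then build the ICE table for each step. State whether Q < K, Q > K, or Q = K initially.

Q₀ = 9.135; Q < K (proceeds forward)

Q₀ = 9.135 vs Keq = 273.7 ⇒ Q<K, forward
Step 1:
                   E          L
  Initial    0.02637     0.0797
  Change    -0.02032    0.02032
  Equil     0.006046        0.1
  solve Keq expr → x = 0.01016; check Q = 273.7
Then remove 0.02357 M of L.
Step 2:
                   E          L
  Initial   0.006046    0.07645
  Change   -0.001343   0.001343
  Equil     0.004702     0.0778
  solve Keq expr → x = 6.7174e-04; check Q = 273.7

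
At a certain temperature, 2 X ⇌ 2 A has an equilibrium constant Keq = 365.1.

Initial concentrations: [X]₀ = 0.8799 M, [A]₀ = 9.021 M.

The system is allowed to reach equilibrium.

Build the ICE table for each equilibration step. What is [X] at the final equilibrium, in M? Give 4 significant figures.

[X]_eq = 0.4924 M

Q₀ = 105.1 vs Keq = 365.1 ⇒ Q<K, forward
Step 1:
                  X         A
  init       0.8799     9.021
  Δ         -0.3875    0.3875
  eq         0.4924     9.409
  solve Keq expr → x = 0.1938; check Q = 365.1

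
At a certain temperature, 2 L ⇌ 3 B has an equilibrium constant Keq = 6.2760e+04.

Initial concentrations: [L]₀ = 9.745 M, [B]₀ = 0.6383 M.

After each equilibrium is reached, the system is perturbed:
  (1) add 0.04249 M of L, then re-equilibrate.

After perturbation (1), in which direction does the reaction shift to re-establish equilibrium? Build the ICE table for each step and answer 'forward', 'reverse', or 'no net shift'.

Q₀ = 0.002738 vs Keq = 6.2760e+04 ⇒ Q<K, forward
Step 1:
                  L         B
  init        9.745    0.6383
  Δ          -9.515     14.27
  eq         0.2298     14.91
  solve Keq expr → x = 4.758; check Q = 6.2760e+04
Then add 0.04249 M of L.
Step 2:
                  L         B
  init       0.2723     14.91
  Δ        -0.04106    0.0616
  eq         0.2313     14.97
  solve Keq expr → x = 0.02053; check Q = 6.2760e+04

Direction: forward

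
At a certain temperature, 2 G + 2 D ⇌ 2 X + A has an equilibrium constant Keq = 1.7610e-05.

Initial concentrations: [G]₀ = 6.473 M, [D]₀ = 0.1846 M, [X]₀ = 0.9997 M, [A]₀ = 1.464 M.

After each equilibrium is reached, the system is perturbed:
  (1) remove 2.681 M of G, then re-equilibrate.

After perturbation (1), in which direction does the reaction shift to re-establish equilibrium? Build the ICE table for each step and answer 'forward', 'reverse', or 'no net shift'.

Direction: reverse

Q₀ = 1.025 vs Keq = 1.7610e-05 ⇒ Q>K, reverse
Step 1:
                   G          D          X          A
  Initial      6.473     0.1846     0.9997      1.464
  Change      0.9635     0.9635    -0.9635    -0.4818
  Equil        7.437      1.148    0.03615     0.9822
  solve Keq expr → x = -0.4818; check Q = 1.7610e-05
Then remove 2.681 M of G.
Step 2:
                   G          D          X          A
  Initial      4.756      1.148    0.03615     0.9822
  Change     0.01264    0.01264   -0.01264  -0.006321
  Equil        4.768      1.161    0.02351     0.9759
  solve Keq expr → x = -0.006321; check Q = 1.7610e-05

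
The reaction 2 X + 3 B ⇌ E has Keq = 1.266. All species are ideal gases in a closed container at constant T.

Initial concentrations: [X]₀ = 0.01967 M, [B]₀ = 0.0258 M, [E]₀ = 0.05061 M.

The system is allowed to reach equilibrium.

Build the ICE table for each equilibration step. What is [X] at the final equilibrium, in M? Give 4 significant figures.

[X]_eq = 0.1207 M

Q₀ = 7.6167e+06 vs Keq = 1.266 ⇒ Q>K, reverse
Step 1:
                    X           B           E
  Initial     0.01967      0.0258     0.05061
  Change        0.101      0.1515    -0.05051
  Equil        0.1207      0.1773  1.0281e-04
  solve Keq expr → x = -0.05051; check Q = 1.266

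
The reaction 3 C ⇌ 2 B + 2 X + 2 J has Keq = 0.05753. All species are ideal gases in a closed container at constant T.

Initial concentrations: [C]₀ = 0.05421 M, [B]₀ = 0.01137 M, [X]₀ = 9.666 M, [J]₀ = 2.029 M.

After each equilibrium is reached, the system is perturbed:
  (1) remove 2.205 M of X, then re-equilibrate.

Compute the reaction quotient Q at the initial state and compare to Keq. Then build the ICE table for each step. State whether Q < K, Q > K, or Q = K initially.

Q₀ = 312.1 vs Keq = 0.05753 ⇒ Q>K, reverse
Step 1:
                  C         B         X         J
  Initial   0.05421   0.01137     9.666     2.029
  Change    0.01671  -0.01114  -0.01114  -0.01114
  Equil     0.07092 2.3250e-04     9.655     2.018
  solve Keq expr → x = -0.005569; check Q = 0.05753
Then remove 2.205 M of X.
Step 2:
                  C         B         X         J
  Initial   0.07092 2.3250e-04      7.45     2.018
  Change  -1.0223e-04 6.8152e-05 6.8152e-05 6.8152e-05
  Equil     0.07081 3.0065e-04      7.45     2.018
  solve Keq expr → x = 3.4076e-05; check Q = 0.05753

Q₀ = 312.1; Q > K (proceeds reverse)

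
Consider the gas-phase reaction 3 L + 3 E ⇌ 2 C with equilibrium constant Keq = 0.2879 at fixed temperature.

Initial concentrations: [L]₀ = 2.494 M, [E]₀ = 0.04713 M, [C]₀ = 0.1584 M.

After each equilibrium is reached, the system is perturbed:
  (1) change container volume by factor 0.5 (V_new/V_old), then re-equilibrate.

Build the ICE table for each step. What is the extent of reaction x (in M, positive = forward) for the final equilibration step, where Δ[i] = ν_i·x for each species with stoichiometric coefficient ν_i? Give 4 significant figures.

Q₀ = 15.45 vs Keq = 0.2879 ⇒ Q>K, reverse
Step 1:
                    L           E           C
  I             2.494     0.04713      0.1584
  C           0.08241     0.08241    -0.05494
  E             2.576      0.1295      0.1035
  solve Keq expr → x = -0.02747; check Q = 0.2879
Then change container volume by factor 0.5 (V_new/V_old).
Step 2:
                    L           E           C
  I             5.153      0.2591      0.2069
  C           -0.1267     -0.1267     0.08444
  E             5.026      0.1324      0.2914
  solve Keq expr → x = 0.04222; check Q = 0.2879

x = 0.04222 M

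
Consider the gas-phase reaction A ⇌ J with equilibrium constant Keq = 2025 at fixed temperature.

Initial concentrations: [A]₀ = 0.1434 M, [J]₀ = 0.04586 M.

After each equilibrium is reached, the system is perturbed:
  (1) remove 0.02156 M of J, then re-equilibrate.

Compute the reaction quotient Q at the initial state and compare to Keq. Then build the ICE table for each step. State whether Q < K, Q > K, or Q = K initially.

Q₀ = 0.3198 vs Keq = 2025 ⇒ Q<K, forward
Step 1:
                    A           J
  I            0.1434     0.04586
  C           -0.1433      0.1433
  E        9.3416e-05      0.1892
  solve Keq expr → x = 0.1433; check Q = 2025
Then remove 0.02156 M of J.
Step 2:
                    A           J
  I        9.3416e-05      0.1676
  C       -1.0642e-05  1.0642e-05
  E        8.2774e-05      0.1676
  solve Keq expr → x = 1.0642e-05; check Q = 2025

Q₀ = 0.3198; Q < K (proceeds forward)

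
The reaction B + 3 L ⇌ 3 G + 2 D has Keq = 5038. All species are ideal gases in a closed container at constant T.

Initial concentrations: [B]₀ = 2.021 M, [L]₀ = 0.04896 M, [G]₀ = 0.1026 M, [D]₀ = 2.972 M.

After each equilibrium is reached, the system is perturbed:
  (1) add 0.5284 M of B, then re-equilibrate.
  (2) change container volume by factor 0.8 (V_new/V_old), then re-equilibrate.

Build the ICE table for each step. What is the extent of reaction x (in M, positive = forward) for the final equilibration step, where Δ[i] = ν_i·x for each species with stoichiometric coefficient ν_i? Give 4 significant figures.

Q₀ = 40.22 vs Keq = 5038 ⇒ Q<K, forward
Step 1:
                    B           L           G           D
  Initial       2.021     0.04896      0.1026       2.972
  Change     -0.01189    -0.03568     0.03568     0.02378
  Equil         2.009     0.01328      0.1383       2.996
  solve Keq expr → x = 0.01189; check Q = 5038
Then add 0.5284 M of B.
Step 2:
                    B           L           G           D
  Initial       2.538     0.01328      0.1383       2.996
  Change  -3.0384e-04 -9.1152e-04  9.1152e-04  6.0768e-04
  Equil         2.537     0.01237      0.1392       2.996
  solve Keq expr → x = 3.0384e-04; check Q = 5038
Then change container volume by factor 0.8 (V_new/V_old).
Step 3:
                    B           L           G           D
  Initial       3.172     0.01547       0.174       3.745
  Change   3.6245e-04    0.001087   -0.001087 -7.2489e-04
  Equil         3.172     0.01655      0.1729       3.745
  solve Keq expr → x = -3.6245e-04; check Q = 5038

x = -3.6245e-04 M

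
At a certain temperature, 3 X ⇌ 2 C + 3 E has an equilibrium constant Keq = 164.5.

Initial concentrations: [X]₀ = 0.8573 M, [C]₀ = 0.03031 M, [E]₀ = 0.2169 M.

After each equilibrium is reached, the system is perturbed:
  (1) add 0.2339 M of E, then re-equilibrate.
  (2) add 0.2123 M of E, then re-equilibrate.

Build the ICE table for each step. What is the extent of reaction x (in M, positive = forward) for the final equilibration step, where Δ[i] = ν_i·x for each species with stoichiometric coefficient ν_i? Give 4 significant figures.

Q₀ = 1.4878e-05 vs Keq = 164.5 ⇒ Q<K, forward
Step 1:
                  X         C         E
  Initial    0.8573   0.03031    0.2169
  Change    -0.7432    0.4954    0.7432
  Equil      0.1141    0.5258    0.9601
  solve Keq expr → x = 0.2477; check Q = 164.5
Then add 0.2339 M of E.
Step 2:
                  X         C         E
  Initial    0.1141    0.5258     1.194
  Change    0.02248  -0.01498  -0.02248
  Equil      0.1366    0.5108     1.171
  solve Keq expr → x = -0.007492; check Q = 164.5
Then add 0.2123 M of E.
Step 3:
                  X         C         E
  Initial    0.1366    0.5108     1.384
  Change    0.01972  -0.01314  -0.01972
  Equil      0.1563    0.4976     1.364
  solve Keq expr → x = -0.006572; check Q = 164.5

x = -0.006572 M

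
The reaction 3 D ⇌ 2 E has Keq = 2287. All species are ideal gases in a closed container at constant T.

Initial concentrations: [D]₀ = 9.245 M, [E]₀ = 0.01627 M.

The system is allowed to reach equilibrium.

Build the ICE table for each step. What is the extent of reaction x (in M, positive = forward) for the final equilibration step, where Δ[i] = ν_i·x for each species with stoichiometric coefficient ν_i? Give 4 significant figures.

x = 2.998 M

Q₀ = 3.3501e-07 vs Keq = 2287 ⇒ Q<K, forward
Step 1:
                    D           E
  Initial       9.245     0.01627
  Change       -8.994       5.996
  Equil         0.251       6.012
  solve Keq expr → x = 2.998; check Q = 2287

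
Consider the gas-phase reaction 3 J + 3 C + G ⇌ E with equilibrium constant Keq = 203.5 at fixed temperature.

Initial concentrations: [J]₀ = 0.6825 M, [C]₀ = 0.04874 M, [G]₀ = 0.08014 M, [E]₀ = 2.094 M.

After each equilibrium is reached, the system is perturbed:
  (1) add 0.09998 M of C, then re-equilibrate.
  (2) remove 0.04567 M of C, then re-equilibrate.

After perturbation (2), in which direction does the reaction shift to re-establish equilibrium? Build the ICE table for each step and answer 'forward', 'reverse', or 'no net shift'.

Direction: reverse

Q₀ = 7.0984e+05 vs Keq = 203.5 ⇒ Q>K, reverse
Step 1:
                    J           C           G           E
  Initial      0.6825     0.04874     0.08014       2.094
  Change       0.3226      0.3226      0.1075     -0.1075
  Equil         1.005      0.3714      0.1877       1.986
  solve Keq expr → x = -0.1075; check Q = 203.5
Then add 0.09998 M of C.
Step 2:
                    J           C           G           E
  Initial       1.005      0.4714      0.1877       1.986
  Change     -0.05995    -0.05995    -0.01998     0.01998
  Equil        0.9452      0.4114      0.1677       2.006
  solve Keq expr → x = 0.01998; check Q = 203.5
Then remove 0.04567 M of C.
Step 3:
                    J           C           G           E
  Initial      0.9452      0.3657      0.1677       2.006
  Change      0.02685     0.02685    0.008949   -0.008949
  Equil         0.972      0.3926      0.1766       1.997
  solve Keq expr → x = -0.008949; check Q = 203.5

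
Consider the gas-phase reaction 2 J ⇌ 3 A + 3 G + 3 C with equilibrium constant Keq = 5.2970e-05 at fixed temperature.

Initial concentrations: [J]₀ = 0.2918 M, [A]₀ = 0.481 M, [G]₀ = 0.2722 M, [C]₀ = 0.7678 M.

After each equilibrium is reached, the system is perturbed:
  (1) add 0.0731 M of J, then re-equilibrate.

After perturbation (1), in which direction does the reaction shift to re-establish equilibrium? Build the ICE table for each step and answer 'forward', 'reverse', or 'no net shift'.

Q₀ = 0.01193 vs Keq = 5.2970e-05 ⇒ Q>K, reverse
Step 1:
                  J         A         G         C
  init       0.2918     0.481    0.2722    0.7678
  Δ          0.1099   -0.1649   -0.1649   -0.1649
  eq         0.4017    0.3161    0.1073    0.6029
  solve Keq expr → x = -0.05497; check Q = 5.2970e-05
Then add 0.0731 M of J.
Step 2:
                  J         A         G         C
  init       0.4748    0.3161    0.1073    0.6029
  Δ       -0.005047   0.00757   0.00757   0.00757
  eq         0.4698    0.3237    0.1149    0.6105
  solve Keq expr → x = 0.002523; check Q = 5.2970e-05

Direction: forward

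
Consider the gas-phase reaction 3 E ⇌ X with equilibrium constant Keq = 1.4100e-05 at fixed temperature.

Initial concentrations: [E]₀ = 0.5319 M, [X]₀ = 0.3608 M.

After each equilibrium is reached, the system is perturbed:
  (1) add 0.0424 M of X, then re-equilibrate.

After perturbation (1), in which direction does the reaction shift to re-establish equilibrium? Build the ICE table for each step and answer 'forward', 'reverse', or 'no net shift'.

Q₀ = 2.398 vs Keq = 1.4100e-05 ⇒ Q>K, reverse
Step 1:
                   E          X
  I           0.5319     0.3608
  C            1.082    -0.3607
  E            1.614 5.9296e-05
  solve Keq expr → x = -0.3607; check Q = 1.4100e-05
Then add 0.0424 M of X.
Step 2:
                   E          X
  I            1.614    0.04246
  C           0.1272   -0.04238
  E            1.741 7.4443e-05
  solve Keq expr → x = -0.04238; check Q = 1.4100e-05

Direction: reverse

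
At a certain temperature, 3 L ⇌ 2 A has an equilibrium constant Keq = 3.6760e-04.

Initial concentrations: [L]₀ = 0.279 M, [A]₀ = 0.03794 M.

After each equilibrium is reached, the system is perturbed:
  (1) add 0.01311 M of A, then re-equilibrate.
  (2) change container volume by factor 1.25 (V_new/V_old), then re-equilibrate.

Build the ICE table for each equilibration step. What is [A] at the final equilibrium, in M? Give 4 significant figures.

Q₀ = 0.06628 vs Keq = 3.6760e-04 ⇒ Q>K, reverse
Step 1:
                    L           A
  Initial       0.279     0.03794
  Change      0.05145     -0.0343
  Equil        0.3304    0.003642
  solve Keq expr → x = -0.01715; check Q = 3.6760e-04
Then add 0.01311 M of A.
Step 2:
                    L           A
  Initial      0.3304     0.01675
  Change      0.01918    -0.01279
  Equil        0.3496    0.003964
  solve Keq expr → x = -0.006394; check Q = 3.6760e-04
Then change container volume by factor 1.25 (V_new/V_old).
Step 3:
                    L           A
  Initial      0.2797    0.003171
  Change   4.9094e-04 -3.2730e-04
  Equil        0.2802    0.002844
  solve Keq expr → x = -1.6365e-04; check Q = 3.6760e-04

[A]_eq = 0.002844 M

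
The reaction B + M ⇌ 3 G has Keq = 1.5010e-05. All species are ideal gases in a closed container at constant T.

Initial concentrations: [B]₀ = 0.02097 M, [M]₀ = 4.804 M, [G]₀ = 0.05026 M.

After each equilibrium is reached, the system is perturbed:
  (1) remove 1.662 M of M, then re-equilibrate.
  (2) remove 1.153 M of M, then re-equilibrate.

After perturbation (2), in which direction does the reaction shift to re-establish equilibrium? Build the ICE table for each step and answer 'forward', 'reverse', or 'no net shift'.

Direction: reverse

Q₀ = 0.00126 vs Keq = 1.5010e-05 ⇒ Q>K, reverse
Step 1:
                    B           M           G
  I           0.02097       4.804     0.05026
  C           0.01229     0.01229    -0.03686
  E           0.03326       4.816      0.0134
  solve Keq expr → x = -0.01229; check Q = 1.5010e-05
Then remove 1.662 M of M.
Step 2:
                    B           M           G
  I           0.03326       3.154      0.0134
  C        5.6549e-04  5.6549e-04   -0.001696
  E           0.03382       3.155      0.0117
  solve Keq expr → x = -5.6549e-04; check Q = 1.5010e-05
Then remove 1.153 M of M.
Step 3:
                    B           M           G
  I           0.03382       2.002      0.0117
  C        5.3095e-04  5.3095e-04   -0.001593
  E           0.03435       2.002     0.01011
  solve Keq expr → x = -5.3095e-04; check Q = 1.5010e-05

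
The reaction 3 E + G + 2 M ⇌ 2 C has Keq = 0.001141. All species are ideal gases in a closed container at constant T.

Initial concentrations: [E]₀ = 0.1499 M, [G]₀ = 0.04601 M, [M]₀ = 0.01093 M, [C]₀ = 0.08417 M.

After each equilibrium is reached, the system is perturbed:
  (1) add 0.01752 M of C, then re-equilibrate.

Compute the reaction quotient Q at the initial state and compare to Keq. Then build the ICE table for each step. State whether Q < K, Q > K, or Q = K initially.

Q₀ = 3.8266e+05 vs Keq = 0.001141 ⇒ Q>K, reverse
Step 1:
                    E           G           M           C
  Initial      0.1499     0.04601     0.01093     0.08417
  Change        0.126     0.04202     0.08403    -0.08403
  Equil        0.2759     0.08803     0.09496  1.3796e-04
  solve Keq expr → x = -0.04202; check Q = 0.001141
Then add 0.01752 M of C.
Step 2:
                    E           G           M           C
  Initial      0.2759     0.08803     0.09496     0.01766
  Change      0.02619    0.008731     0.01746    -0.01746
  Equil        0.3021     0.09676      0.1124  1.9618e-04
  solve Keq expr → x = -0.008731; check Q = 0.001141

Q₀ = 3.8266e+05; Q > K (proceeds reverse)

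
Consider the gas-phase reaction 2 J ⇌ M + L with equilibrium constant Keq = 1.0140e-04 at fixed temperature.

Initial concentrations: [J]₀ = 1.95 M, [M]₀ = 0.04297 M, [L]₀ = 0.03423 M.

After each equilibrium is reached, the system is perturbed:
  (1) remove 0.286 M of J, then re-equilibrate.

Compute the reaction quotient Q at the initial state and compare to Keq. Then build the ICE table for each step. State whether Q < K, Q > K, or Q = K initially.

Q₀ = 3.8681e-04 vs Keq = 1.0140e-04 ⇒ Q>K, reverse
Step 1:
                  J         M         L
  Initial      1.95   0.04297   0.03423
  Change    0.03625  -0.01813  -0.01813
  Equil       1.986   0.02484    0.0161
  solve Keq expr → x = -0.01813; check Q = 1.0140e-04
Then remove 0.286 M of J.
Step 2:
                  J         M         L
  Initial       1.7   0.02484    0.0161
  Change   0.005498 -0.002749 -0.002749
  Equil       1.706   0.02209   0.01335
  solve Keq expr → x = -0.002749; check Q = 1.0140e-04

Q₀ = 3.8681e-04; Q > K (proceeds reverse)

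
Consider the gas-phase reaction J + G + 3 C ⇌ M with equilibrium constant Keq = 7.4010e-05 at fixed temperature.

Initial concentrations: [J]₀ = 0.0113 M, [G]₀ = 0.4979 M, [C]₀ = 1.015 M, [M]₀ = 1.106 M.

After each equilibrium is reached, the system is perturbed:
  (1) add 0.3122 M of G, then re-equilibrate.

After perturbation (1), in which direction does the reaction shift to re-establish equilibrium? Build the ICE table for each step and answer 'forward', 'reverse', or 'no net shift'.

Direction: forward

Q₀ = 188 vs Keq = 7.4010e-05 ⇒ Q>K, reverse
Step 1:
                    J           G           C           M
  I            0.0113      0.4979       1.015       1.106
  C             1.096       1.096       3.287      -1.096
  E             1.107       1.594       4.302     0.01039
  solve Keq expr → x = -1.096; check Q = 7.4010e-05
Then add 0.3122 M of G.
Step 2:
                    J           G           C           M
  I             1.107       1.906       4.302     0.01039
  C         -0.001951   -0.001951   -0.005853    0.001951
  E             1.105       1.904       4.296     0.01234
  solve Keq expr → x = 0.001951; check Q = 7.4010e-05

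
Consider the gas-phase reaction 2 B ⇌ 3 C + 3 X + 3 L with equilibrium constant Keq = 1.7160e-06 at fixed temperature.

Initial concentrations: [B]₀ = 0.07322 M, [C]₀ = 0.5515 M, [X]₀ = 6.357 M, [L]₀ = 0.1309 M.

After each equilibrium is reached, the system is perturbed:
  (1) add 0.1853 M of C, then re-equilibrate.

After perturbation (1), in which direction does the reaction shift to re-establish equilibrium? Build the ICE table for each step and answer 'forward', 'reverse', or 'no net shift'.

Q₀ = 18.03 vs Keq = 1.7160e-06 ⇒ Q>K, reverse
Step 1:
                   B          C          X          L
  I          0.07322     0.5515      6.357     0.1309
  C          0.08637    -0.1296    -0.1296    -0.1296
  E           0.1596     0.4219      6.227   0.001341
  solve Keq expr → x = -0.04319; check Q = 1.7160e-06
Then add 0.1853 M of C.
Step 2:
                   B          C          X          L
  I           0.1596     0.6072      6.227   0.001341
  C       2.7155e-04 -4.0733e-04 -4.0733e-04 -4.0733e-04
  E           0.1599     0.6068      6.227 9.3323e-04
  solve Keq expr → x = -1.3578e-04; check Q = 1.7160e-06

Direction: reverse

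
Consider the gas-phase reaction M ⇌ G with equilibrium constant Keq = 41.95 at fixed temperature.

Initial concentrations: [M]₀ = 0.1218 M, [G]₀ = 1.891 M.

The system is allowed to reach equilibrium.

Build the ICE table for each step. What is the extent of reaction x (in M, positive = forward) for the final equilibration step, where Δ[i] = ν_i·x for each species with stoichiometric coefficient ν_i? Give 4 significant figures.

x = 0.07494 M

Q₀ = 15.53 vs Keq = 41.95 ⇒ Q<K, forward
Step 1:
                   M          G
  I           0.1218      1.891
  C         -0.07494    0.07494
  E          0.04686      1.966
  solve Keq expr → x = 0.07494; check Q = 41.95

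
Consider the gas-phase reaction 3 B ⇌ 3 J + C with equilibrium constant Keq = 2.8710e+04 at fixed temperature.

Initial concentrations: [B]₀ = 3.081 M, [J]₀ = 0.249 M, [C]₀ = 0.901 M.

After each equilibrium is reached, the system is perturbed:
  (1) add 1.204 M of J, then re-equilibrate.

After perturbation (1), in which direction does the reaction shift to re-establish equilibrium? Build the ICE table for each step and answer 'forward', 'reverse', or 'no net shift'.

Q₀ = 4.7561e-04 vs Keq = 2.8710e+04 ⇒ Q<K, forward
Step 1:
                   B          J          C
  I            3.081      0.249      0.901
  C           -2.952      2.952      0.984
  E           0.1291      3.201      1.885
  solve Keq expr → x = 0.984; check Q = 2.8710e+04
Then add 1.204 M of J.
Step 2:
                   B          J          C
  I           0.1291      4.405      1.885
  C          0.04623   -0.04623   -0.01541
  E           0.1754      4.359       1.87
  solve Keq expr → x = -0.01541; check Q = 2.8710e+04

Direction: reverse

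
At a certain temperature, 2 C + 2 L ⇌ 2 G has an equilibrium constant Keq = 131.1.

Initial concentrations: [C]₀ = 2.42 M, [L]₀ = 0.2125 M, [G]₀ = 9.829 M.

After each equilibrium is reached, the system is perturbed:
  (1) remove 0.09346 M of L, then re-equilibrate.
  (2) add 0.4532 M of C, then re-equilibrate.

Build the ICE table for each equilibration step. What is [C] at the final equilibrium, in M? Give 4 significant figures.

[C]_eq = 3.033 M

Q₀ = 365.3 vs Keq = 131.1 ⇒ Q>K, reverse
Step 1:
                    C           L           G
  Initial        2.42      0.2125       9.829
  Change       0.1212      0.1212     -0.1212
  Equil         2.541      0.3337       9.708
  solve Keq expr → x = -0.06058; check Q = 131.1
Then remove 0.09346 M of L.
Step 2:
                    C           L           G
  Initial       2.541      0.2402       9.708
  Change      0.08053     0.08053    -0.08053
  Equil         2.622      0.3207       9.627
  solve Keq expr → x = -0.04026; check Q = 131.1
Then add 0.4532 M of C.
Step 3:
                    C           L           G
  Initial       3.075      0.3207       9.627
  Change     -0.04224    -0.04224     0.04224
  Equil         3.033      0.2785        9.67
  solve Keq expr → x = 0.02112; check Q = 131.1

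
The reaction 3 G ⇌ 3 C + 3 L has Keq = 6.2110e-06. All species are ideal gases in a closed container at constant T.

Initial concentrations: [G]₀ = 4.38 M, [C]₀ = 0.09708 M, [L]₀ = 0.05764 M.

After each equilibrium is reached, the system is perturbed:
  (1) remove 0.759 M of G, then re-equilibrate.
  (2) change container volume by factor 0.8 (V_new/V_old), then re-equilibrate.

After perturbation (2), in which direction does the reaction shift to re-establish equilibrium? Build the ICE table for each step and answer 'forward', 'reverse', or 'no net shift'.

Q₀ = 2.0852e-09 vs Keq = 6.2110e-06 ⇒ Q<K, forward
Step 1:
                   G          C          L
  init          4.38    0.09708    0.05764
  Δ          -0.2005     0.2005     0.2005
  eq           4.179     0.2976     0.2582
  solve Keq expr → x = 0.06684; check Q = 6.2110e-06
Then remove 0.759 M of G.
Step 2:
                   G          C          L
  init          3.42     0.2976     0.2582
  Δ          0.02543   -0.02543   -0.02543
  eq           3.446     0.2722     0.2327
  solve Keq expr → x = -0.008476; check Q = 6.2110e-06
Then change container volume by factor 0.8 (V_new/V_old).
Step 3:
                   G          C          L
  init         4.307     0.3402     0.2909
  Δ          0.03206   -0.03206   -0.03206
  eq           4.339     0.3082     0.2589
  solve Keq expr → x = -0.01069; check Q = 6.2110e-06

Direction: reverse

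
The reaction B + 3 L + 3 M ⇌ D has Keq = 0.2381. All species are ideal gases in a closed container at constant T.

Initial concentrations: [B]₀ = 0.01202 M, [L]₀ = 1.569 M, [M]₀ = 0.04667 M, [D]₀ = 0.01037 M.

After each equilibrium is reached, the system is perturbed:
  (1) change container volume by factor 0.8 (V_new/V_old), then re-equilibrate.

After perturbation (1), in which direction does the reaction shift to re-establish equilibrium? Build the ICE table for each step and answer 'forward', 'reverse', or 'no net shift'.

Direction: forward

Q₀ = 2197 vs Keq = 0.2381 ⇒ Q>K, reverse
Step 1:
                   B          L          M          D
  I          0.01202      1.569    0.04667    0.01037
  C          0.01036    0.03108    0.03108   -0.01036
  E          0.02238        1.6    0.07775 1.0260e-05
  solve Keq expr → x = -0.01036; check Q = 0.2381
Then change container volume by factor 0.8 (V_new/V_old).
Step 2:
                   B          L          M          D
  I          0.02797          2    0.09719 1.2824e-05
  C       -3.5864e-05 -1.0759e-04 -1.0759e-04 3.5864e-05
  E          0.02794          2    0.09708 4.8689e-05
  solve Keq expr → x = 3.5864e-05; check Q = 0.2381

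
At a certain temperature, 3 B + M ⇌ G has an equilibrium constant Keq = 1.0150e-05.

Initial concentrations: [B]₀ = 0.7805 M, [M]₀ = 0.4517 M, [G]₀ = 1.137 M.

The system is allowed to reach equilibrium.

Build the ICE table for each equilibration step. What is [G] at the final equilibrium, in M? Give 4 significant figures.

Q₀ = 5.294 vs Keq = 1.0150e-05 ⇒ Q>K, reverse
Step 1:
                    B           M           G
  I            0.7805      0.4517       1.137
  C             3.407       1.136      -1.136
  E             4.188       1.588    0.001184
  solve Keq expr → x = -1.136; check Q = 1.0150e-05

[G]_eq = 0.001184 M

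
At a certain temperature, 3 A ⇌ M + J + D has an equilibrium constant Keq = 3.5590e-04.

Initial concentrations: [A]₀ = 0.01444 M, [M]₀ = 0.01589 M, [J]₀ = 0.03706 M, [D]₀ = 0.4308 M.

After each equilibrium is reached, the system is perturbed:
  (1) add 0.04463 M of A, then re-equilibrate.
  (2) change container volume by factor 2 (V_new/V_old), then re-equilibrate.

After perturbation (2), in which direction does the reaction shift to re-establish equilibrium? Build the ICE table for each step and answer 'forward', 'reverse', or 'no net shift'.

Q₀ = 84.26 vs Keq = 3.5590e-04 ⇒ Q>K, reverse
Step 1:
                  A         M         J         D
  init      0.01444   0.01589   0.03706    0.4308
  Δ         0.04764  -0.01588  -0.01588  -0.01588
  eq        0.06208 9.6899e-06   0.02118    0.4149
  solve Keq expr → x = -0.01588; check Q = 3.5590e-04
Then add 0.04463 M of A.
Step 2:
                  A         M         J         D
  init       0.1067 9.6899e-06   0.02118    0.4149
  Δ       -1.1779e-04 3.9264e-05 3.9264e-05 3.9264e-05
  eq         0.1066 4.8954e-05   0.02122     0.415
  solve Keq expr → x = 3.9264e-05; check Q = 3.5590e-04
Then change container volume by factor 2 (V_new/V_old).
Step 3:
                  A         M         J         D
  init       0.0533 2.4477e-05   0.01061    0.2075
  Δ               0         0         0         0
  eq         0.0533 2.4477e-05   0.01061    0.2075
  solve Keq expr → x = 0; check Q = 3.5590e-04

Direction: no net shift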